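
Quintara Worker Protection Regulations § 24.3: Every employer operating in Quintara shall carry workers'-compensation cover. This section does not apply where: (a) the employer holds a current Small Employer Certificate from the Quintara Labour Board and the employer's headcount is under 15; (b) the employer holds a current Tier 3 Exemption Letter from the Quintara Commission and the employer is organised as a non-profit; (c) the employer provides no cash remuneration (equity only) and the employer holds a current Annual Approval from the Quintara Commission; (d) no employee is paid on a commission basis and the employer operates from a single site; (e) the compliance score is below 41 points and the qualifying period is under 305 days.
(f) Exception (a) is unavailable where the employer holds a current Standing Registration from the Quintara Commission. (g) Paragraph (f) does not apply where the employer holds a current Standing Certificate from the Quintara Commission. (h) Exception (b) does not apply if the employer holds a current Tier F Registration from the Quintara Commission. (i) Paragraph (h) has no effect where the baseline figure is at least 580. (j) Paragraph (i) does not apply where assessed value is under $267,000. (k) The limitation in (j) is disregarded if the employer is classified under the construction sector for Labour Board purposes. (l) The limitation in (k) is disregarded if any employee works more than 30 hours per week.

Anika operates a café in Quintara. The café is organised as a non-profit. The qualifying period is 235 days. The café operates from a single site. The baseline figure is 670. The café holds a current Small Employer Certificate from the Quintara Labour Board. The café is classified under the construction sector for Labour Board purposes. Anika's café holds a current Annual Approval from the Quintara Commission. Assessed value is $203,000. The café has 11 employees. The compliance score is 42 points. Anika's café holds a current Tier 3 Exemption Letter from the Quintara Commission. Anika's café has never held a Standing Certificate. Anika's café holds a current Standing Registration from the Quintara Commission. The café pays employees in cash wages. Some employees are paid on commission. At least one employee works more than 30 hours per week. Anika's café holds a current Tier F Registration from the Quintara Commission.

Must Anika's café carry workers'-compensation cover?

Yes — Anika's café must carry workers'-compensation cover.

Exception (a): a current Small Employer Certificate is held; the employer's headcount is 11, under the 15 limit — every condition holds. Turning to paragraphs (f)–(g): (f) operates against (a): a current Standing Registration is held. (g), which would lift (f), is inapplicable — no current Standing Certificate is held. (a) is therefore removed.
All of (b)'s requirements are met (a current Tier 3 Exemption Letter is held; the employer is a non-profit). However, paragraphs (h)–(l) must be considered: (h) operates against (b): a current Tier F Registration is held. (i) is engaged (the baseline figure is 670, meeting the 580 threshold), but is overridden by (j): (j) operates against (i): assessed value is $203,000, under the $267,000 limit. (k) would limit (j) — the café is classified under the construction sector — but (l) sets (k) aside: (l) operates against (k): at least one employee exceeds 30 hours/week. So (b) is unavailable.
Exception (c) requires that the employer provides no cash remuneration (equity only); but employees are paid cash wages, so (c) is unavailable.
Exception (d) fails — some employees are paid on commission.
Exception (e) requires that the compliance score is below 41 points; but the compliance score is 42 points, not below 41 points, so (e) is unavailable.
Every exception is unavailable, so the rule governs.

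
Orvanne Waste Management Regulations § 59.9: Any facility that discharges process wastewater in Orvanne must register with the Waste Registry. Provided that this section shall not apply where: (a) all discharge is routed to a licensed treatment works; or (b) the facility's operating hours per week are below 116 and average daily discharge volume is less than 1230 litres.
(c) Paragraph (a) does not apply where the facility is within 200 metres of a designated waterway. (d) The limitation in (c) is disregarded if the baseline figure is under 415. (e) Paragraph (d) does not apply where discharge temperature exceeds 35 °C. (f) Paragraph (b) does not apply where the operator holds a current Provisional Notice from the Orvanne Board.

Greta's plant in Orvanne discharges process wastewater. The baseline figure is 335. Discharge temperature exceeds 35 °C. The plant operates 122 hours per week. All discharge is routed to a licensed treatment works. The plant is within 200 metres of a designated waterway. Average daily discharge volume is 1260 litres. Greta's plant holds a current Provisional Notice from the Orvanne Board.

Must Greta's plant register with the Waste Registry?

Exception (a) is satisfied on its face — discharge is routed to a licensed treatment works. Turning to paragraphs (c)–(e): (c) operates against (a): the plant is within 200 m of a designated waterway. (d) is triggered (the baseline figure is 335, under the 415 limit), but is itself disapplied by (e): (e) applies — discharge temperature exceeds 35 °C. So (a) is unavailable.
Exception (b) requires that the facility's operating hours per week are below 116; but the facility's operating hours per week are 122, not below 116, so (b) is unavailable.
None of the exceptions is available; § 59.9 applies in full.

Yes — Greta's plant must register with the Waste Registry.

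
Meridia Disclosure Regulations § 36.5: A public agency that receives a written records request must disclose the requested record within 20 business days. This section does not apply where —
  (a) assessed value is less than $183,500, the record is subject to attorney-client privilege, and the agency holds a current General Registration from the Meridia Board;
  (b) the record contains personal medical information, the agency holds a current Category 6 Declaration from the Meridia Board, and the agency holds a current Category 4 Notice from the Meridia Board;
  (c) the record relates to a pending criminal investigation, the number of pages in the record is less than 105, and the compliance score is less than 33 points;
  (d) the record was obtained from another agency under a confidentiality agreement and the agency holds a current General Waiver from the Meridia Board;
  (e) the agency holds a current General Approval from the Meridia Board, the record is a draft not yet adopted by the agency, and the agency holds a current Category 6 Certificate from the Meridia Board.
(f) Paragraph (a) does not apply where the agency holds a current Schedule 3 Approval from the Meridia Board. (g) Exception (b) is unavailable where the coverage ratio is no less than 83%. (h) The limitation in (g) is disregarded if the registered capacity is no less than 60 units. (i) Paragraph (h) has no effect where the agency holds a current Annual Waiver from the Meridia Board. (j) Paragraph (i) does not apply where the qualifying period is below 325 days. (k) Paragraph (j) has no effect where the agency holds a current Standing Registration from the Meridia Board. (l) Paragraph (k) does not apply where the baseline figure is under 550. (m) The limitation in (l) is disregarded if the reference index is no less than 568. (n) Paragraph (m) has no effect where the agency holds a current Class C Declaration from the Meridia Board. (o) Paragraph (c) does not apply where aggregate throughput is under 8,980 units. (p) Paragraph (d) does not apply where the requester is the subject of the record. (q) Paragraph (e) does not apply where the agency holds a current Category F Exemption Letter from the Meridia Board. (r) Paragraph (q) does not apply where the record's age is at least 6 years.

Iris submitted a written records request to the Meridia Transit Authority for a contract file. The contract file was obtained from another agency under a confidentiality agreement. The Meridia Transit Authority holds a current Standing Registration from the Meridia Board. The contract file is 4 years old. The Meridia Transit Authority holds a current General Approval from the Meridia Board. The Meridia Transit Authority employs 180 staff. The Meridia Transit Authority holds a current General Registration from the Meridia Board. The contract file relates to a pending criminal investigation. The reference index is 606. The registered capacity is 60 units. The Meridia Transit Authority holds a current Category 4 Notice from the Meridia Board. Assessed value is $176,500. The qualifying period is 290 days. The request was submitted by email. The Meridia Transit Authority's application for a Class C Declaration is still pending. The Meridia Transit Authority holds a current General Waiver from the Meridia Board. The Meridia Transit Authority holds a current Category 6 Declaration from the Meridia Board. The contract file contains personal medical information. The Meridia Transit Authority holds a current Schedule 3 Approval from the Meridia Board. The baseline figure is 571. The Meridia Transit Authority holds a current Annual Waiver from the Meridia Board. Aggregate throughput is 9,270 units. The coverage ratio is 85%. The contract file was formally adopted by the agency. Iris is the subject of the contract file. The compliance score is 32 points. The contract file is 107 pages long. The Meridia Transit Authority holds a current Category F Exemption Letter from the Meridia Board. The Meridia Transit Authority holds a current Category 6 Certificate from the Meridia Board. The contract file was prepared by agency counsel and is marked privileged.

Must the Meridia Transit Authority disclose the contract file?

Exception (a)'s conditions are all satisfied: assessed value is $176,500, less than the $183,500 limit; the contract file is privileged; a current General Registration is held. However, paragraph (f) must be considered: (f) operates against (a): a current Schedule 3 Approval is held. (a) is therefore removed.
Exception (b)'s conditions are all satisfied: the contract file contains personal medical information; a current Category 6 Declaration is held; a current Category 4 Notice is held. But: (g) operates against (b): the coverage ratio is 85%, meeting the 83% threshold. (h) is triggered (the registered capacity is 60 units, meeting the 60 units threshold), but is set aside by (i): (i) is engaged — a current Annual Waiver is held. (j) is engaged (the qualifying period is 290 days, below the 325 days limit), but is displaced by (k): (k) operates against (j): a current Standing Registration is held. (l), which would lift (k), is not engaged — the baseline figure is 571, not under 550. (b) is therefore removed.
Exception (c) does not apply: the number of pages in the record is 107, not less than 105.
Exception (d) is satisfied on its face — the contract file was obtained under a confidentiality agreement; a current General Waiver is held. But: (p) applies — Iris is the subject of the contract file. So (d) is unavailable.
Exception (e) does not apply: the contract file has been formally adopted.
Every exception is unavailable, so the rule governs.

Yes — the Meridia Transit Authority must disclose the contract file.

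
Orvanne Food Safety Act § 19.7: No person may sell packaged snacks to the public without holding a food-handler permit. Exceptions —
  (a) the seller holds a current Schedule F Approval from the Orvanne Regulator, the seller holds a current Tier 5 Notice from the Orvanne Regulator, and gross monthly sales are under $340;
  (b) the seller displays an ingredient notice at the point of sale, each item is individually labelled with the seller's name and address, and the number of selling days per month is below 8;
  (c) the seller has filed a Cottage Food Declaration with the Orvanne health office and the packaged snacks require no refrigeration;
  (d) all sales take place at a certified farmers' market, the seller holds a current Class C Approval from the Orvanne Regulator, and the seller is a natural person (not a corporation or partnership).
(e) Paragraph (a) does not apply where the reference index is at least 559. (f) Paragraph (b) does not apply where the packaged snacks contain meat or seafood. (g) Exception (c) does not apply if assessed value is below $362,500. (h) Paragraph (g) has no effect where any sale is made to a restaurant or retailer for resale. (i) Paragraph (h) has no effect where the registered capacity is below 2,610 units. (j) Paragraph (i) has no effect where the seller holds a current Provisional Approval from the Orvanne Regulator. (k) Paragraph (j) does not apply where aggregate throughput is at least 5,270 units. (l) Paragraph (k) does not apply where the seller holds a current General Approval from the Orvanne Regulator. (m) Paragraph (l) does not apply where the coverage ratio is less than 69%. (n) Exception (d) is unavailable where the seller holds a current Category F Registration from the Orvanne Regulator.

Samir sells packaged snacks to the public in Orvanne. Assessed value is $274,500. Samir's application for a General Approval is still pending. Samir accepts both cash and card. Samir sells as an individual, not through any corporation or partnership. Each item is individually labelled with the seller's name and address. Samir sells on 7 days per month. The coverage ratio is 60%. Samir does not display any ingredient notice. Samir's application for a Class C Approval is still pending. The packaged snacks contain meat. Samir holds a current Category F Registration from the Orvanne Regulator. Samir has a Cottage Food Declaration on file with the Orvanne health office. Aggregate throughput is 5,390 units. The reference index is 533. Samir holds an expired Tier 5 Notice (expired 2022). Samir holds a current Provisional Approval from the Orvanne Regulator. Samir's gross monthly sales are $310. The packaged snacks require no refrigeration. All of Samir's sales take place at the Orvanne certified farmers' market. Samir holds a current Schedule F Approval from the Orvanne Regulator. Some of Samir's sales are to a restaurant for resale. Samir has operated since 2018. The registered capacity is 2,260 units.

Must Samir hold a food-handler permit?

Exception (a) does not apply: there is no Tier 5 Notice in force.
Exception (b) requires that the seller displays an ingredient notice at the point of sale; but no ingredient notice is displayed, so (b) is unavailable.
Exception (c): a Cottage Food Declaration is on file; the packaged snacks are shelf-stable — every condition holds. But applying paragraphs (g)–(m): (g) operates against (c): assessed value is $274,500, below the $362,500 limit. (h) would limit (g) — some sales are to a restaurant for resale — but (i) sets (h) aside: (i) operates against (h): the registered capacity is 2,260 units, below the 2,610 units limit. (j) would limit (i) — a current Provisional Approval is held — but (k) sets (j) aside: (k) applies — aggregate throughput is 5,390 units, meeting the 5,270 units threshold. (l), which would lift (k), is not triggered — no current General Approval is held. (c) is therefore removed.
Exception (d) does not apply: the Class C Approval is not current.
Every exception is unavailable, so the rule governs.

Yes — Samir must hold a food-handler permit.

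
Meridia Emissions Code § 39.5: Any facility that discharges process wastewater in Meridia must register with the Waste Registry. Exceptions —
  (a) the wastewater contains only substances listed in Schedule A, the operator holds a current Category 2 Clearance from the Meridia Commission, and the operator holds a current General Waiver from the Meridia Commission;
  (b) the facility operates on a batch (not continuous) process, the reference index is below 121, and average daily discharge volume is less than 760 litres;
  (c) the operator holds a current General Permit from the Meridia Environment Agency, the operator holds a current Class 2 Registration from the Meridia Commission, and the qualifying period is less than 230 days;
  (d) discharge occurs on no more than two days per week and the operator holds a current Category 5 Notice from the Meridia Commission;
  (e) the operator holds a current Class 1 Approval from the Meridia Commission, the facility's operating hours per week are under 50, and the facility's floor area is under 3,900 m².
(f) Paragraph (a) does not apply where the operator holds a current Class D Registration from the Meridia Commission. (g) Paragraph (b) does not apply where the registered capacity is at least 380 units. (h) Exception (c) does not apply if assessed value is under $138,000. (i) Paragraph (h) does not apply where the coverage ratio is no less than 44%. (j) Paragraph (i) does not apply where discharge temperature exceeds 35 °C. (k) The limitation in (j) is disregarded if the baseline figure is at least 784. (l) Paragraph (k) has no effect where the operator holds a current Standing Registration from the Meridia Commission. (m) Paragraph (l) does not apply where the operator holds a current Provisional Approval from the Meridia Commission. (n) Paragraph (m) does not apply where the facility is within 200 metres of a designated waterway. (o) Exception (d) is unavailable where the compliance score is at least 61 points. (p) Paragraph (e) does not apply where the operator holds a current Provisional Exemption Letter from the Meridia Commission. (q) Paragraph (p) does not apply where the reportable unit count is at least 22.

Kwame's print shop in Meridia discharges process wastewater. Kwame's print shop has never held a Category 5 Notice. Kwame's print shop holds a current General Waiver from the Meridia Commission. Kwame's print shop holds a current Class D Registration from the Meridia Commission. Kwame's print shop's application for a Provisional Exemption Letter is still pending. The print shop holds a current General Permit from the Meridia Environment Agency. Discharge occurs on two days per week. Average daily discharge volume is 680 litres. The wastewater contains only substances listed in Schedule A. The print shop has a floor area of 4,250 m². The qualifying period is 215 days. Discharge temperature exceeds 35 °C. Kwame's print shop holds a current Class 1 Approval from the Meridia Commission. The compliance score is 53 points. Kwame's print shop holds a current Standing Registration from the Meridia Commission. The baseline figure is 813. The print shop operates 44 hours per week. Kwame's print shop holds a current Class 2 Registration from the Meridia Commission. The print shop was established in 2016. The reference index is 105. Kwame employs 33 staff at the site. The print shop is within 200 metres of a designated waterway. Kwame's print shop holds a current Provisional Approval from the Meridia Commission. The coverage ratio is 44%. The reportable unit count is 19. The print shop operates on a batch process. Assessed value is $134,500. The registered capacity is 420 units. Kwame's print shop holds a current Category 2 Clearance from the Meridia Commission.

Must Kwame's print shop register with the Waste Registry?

All of (a)'s requirements are met (the wastewater is Schedule-A-only; a current Category 2 Clearance is held; a current General Waiver is held). However, paragraph (f) must be considered: (f) operates — a current Class D Registration is held. (a) is therefore removed.
Exception (b) is satisfied on its face — the facility operates on a batch process; the reference index is 105, below the 121 limit; average daily discharge volume is 680 litres, less than the 760 litres limit. But: (g) is engaged — the registered capacity is 420 units, meeting the 380 units threshold. So (b) is unavailable.
Exception (c): a current General Permit is held; a current Class 2 Registration is held; the qualifying period is 215 days, less than the 230 days limit — every condition holds. But applying paragraphs (h)–(n): (h) is triggered — assessed value is $134,500, under the $138,000 limit. (i) would limit (h) — the coverage ratio is 44%, meeting the 44% threshold — but (j) sets (i) aside: (j) operates — discharge temperature exceeds 35 °C. (k) would limit (j) — the baseline figure is 813, meeting the 784 threshold — but (l) sets (k) aside: (l) operates against (k): a current Standing Registration is held. (m) operates (a current Provisional Approval is held), but is displaced by (n): (n) operates — the print shop is within 200 m of a designated waterway. Exception (c) does not apply.
Exception (d) does not apply: the Category 5 Notice is not current.
Exception (e) does not apply: the facility's floor area is 4,250 m², not under 3,900 m².
No exception displaces § 39.5.

Yes — Kwame's print shop must register with the Waste Registry.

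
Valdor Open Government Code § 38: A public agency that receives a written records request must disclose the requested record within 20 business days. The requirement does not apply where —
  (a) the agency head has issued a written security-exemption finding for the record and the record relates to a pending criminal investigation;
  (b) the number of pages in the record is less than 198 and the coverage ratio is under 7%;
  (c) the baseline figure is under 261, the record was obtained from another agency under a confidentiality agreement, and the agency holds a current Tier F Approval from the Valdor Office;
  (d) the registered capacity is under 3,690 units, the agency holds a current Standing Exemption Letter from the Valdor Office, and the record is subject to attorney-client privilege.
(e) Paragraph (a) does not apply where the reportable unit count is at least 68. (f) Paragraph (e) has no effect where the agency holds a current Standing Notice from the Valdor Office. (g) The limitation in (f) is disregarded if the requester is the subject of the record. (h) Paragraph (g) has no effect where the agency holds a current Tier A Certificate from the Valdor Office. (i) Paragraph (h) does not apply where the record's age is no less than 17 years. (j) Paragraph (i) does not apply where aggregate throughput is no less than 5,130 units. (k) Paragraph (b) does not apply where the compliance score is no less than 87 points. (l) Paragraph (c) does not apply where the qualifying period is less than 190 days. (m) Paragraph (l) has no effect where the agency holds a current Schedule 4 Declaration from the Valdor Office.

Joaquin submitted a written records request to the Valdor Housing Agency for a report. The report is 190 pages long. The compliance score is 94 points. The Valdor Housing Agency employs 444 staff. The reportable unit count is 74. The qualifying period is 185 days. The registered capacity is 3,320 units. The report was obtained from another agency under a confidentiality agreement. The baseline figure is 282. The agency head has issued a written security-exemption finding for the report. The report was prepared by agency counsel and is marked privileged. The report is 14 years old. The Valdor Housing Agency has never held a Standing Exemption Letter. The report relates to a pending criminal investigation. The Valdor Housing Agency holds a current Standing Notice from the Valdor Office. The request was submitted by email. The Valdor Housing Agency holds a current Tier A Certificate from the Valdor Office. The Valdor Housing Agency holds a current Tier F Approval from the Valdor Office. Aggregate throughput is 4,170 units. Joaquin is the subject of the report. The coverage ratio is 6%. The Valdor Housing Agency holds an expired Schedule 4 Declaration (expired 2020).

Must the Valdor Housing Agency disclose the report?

No — exception (a) applies; the Valdor Housing Agency is not required to disclose the report.

Exception (a): a written security-exemption finding has been issued; the report relates to a pending investigation — every condition holds. Considering the limiting provisions: (e) applies (the reportable unit count is 74, meeting the 68 threshold), but yields to (f): (f) is engaged — a current Standing Notice is held. (g) would limit (f) — Joaquin is the subject of the report — but (h) sets (g) aside: (h) operates against (g): a current Tier A Certificate is held. (i) is inapplicable (the record's age is 14 years, short of 17 years), so (h) stands. (a) remains available.
Exception (b)'s conditions are all satisfied: the number of pages in the record is 190, less than the 198 limit; the coverage ratio is 6%, under the 7% limit. However, paragraph (k) must be considered: (k) operates against (b): the compliance score is 94 points, meeting the 87 points threshold. (b) is therefore removed.
Exception (c) requires that the baseline figure is under 261; but the baseline figure is 282, not under 261, so (c) is unavailable.
Exception (d) does not apply: the Standing Exemption Letter is not current.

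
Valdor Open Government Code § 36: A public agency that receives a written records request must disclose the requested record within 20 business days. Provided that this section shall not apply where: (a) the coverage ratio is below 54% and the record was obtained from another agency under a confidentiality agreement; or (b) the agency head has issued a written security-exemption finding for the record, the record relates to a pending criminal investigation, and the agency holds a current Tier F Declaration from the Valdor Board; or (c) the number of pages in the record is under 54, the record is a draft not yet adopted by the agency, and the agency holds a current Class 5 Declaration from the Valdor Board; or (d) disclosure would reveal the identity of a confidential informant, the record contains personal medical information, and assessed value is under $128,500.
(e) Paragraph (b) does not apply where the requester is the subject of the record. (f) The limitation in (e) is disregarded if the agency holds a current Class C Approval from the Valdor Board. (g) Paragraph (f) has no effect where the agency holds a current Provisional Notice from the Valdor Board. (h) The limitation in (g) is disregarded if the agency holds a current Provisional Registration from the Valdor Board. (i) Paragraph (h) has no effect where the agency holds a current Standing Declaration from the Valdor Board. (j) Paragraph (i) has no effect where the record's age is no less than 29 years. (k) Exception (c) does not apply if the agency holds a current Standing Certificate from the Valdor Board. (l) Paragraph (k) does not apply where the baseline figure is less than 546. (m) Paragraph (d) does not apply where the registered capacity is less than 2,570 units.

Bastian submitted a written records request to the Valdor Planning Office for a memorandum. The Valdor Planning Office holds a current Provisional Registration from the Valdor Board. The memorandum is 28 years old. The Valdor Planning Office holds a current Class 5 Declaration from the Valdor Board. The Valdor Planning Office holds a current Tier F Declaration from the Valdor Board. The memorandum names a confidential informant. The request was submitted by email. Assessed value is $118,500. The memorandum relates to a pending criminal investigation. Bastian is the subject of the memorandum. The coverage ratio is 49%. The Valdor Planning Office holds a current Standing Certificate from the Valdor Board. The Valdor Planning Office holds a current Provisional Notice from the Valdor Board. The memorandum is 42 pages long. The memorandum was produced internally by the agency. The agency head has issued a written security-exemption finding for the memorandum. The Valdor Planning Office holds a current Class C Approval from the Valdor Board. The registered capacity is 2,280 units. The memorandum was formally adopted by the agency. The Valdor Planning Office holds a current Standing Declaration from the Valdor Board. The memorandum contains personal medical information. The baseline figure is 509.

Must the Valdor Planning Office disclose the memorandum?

Yes — the Valdor Planning Office must disclose the memorandum.

Exception (a) fails — the memorandum was produced internally.
All of (b)'s requirements are met (a written security-exemption finding has been issued; the memorandum relates to a pending investigation; a current Tier F Declaration is held). But applying paragraphs (e)–(j): (e) is engaged — Bastian is the subject of the memorandum. (f) would limit (e) — a current Class C Approval is held — but (g) sets (f) aside: (g) operates — a current Provisional Notice is held. (h) would limit (g) — a current Provisional Registration is held — but (i) sets (h) aside: (i) applies — a current Standing Declaration is held. (j), which would lift (i), is not engaged — the record's age is 28 years, short of 29 years. Exception (b) does not apply.
Exception (c) does not apply: the memorandum has been formally adopted.
Exception (d): the memorandum names a confidential informant; the memorandum contains personal medical information; assessed value is $118,500, under the $128,500 limit — every condition holds. But applying paragraph (m): (m) operates against (d): the registered capacity is 2,280 units, less than the 2,570 units limit. Exception (d) does not apply.
No exception applies. The general rule governs.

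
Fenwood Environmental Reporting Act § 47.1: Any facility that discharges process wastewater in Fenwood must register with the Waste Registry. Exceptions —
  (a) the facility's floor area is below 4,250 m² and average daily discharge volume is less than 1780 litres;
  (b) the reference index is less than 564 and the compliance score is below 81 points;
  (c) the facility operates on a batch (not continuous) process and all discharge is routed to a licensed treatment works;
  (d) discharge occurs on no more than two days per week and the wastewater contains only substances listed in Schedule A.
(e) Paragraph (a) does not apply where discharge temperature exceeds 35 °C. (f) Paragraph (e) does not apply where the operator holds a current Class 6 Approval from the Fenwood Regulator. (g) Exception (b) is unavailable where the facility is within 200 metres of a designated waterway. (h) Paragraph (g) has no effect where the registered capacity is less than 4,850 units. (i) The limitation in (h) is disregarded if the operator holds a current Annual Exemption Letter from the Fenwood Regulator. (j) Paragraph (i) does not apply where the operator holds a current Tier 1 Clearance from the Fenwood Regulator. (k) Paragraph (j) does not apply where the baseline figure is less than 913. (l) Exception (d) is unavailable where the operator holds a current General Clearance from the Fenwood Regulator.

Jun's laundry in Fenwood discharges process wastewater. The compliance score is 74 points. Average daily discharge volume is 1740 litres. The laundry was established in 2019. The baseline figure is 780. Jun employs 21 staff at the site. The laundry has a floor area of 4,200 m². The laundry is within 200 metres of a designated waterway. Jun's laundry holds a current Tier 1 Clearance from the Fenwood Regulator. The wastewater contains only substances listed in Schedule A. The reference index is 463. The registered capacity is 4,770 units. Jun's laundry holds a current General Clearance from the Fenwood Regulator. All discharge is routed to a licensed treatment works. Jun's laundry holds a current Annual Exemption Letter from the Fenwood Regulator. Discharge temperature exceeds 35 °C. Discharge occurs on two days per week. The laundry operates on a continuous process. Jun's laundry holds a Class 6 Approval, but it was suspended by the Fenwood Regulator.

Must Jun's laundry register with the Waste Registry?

Yes — Jun's laundry must register with the Waste Registry.

Exception (a): the facility's floor area is 4,200 m², below the 4,250 m² limit; average daily discharge volume is 1740 litres, less than the 1780 litres limit — every condition holds. But applying paragraphs (e)–(f): (e) applies — discharge temperature exceeds 35 °C. (f) is not engaged (the Class 6 Approval is not current), so (e) stands. (a) is therefore removed.
Exception (b) is satisfied on its face — the reference index is 463, less than the 564 limit; the compliance score is 74 points, below the 81 points limit. But applying paragraphs (g)–(k): (g) operates — the laundry is within 200 m of a designated waterway. (h) would limit (g) — the registered capacity is 4,770 units, less than the 4,850 units limit — but (i) sets (h) aside: (i) operates against (h): a current Annual Exemption Letter is held. (j) operates (a current Tier 1 Clearance is held), but yields to (k): (k) is engaged — the baseline figure is 780, less than the 913 limit. So (b) is unavailable.
Exception (c) requires that the facility operates on a batch (not continuous) process; but the facility operates on a continuous process, so (c) is unavailable.
Exception (d) is satisfied on its face — discharge occurs on no more than two days per week; the wastewater is Schedule-A-only. But: (l) operates against (d): a current General Clearance is held. So (d) is unavailable.
No exception displaces § 47.1.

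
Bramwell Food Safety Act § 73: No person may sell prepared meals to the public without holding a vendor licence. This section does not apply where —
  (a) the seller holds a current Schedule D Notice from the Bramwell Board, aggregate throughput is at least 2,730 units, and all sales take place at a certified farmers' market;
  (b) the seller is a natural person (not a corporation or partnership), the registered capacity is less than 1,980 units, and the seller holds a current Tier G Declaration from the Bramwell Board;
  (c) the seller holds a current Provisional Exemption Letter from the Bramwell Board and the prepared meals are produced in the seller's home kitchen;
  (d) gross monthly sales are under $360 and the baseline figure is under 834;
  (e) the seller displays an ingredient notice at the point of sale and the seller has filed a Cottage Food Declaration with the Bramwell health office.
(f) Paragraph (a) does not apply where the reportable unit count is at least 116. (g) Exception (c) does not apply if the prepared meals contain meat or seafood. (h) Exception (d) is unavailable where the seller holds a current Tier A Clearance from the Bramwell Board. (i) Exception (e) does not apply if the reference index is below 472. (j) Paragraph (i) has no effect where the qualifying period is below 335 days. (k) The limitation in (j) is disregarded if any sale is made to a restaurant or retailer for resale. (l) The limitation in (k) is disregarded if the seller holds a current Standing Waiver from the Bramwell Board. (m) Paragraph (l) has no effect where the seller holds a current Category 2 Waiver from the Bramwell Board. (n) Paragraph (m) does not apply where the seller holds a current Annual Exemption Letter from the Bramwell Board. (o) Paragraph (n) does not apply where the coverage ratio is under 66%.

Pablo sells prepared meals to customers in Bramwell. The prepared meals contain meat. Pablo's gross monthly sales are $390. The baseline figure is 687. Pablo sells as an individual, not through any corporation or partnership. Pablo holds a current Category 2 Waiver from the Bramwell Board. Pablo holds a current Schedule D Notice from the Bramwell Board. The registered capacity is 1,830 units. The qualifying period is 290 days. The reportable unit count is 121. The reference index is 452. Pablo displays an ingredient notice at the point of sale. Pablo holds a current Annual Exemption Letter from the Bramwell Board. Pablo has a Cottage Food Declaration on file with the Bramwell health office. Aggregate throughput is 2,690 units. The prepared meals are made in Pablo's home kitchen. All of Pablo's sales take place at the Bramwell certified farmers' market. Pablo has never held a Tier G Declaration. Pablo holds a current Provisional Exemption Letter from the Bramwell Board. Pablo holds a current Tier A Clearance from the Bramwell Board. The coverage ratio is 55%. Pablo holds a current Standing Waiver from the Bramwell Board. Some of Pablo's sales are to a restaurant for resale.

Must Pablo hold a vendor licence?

Yes — Pablo must hold a vendor licence.

Exception (a) fails — aggregate throughput is 2,690 units, short of 2,730 units.
Exception (b) requires that the seller holds a current Tier G Declaration from the Bramwell Board; but the Tier G Declaration is not current, so (b) is unavailable.
All of (c)'s requirements are met (a current Provisional Exemption Letter is held; the prepared meals are home-kitchen produced). But: (g) operates against (c): the prepared meals contain meat. Exception (c) does not apply.
Exception (d) requires that gross monthly sales are under $360; but gross monthly sales are $390, not under $360, so (d) is unavailable.
Exception (e)'s conditions are all satisfied: an ingredient notice is displayed; a Cottage Food Declaration is on file. However, paragraphs (i)–(o) must be considered: (i) is engaged — the reference index is 452, below the 472 limit. (j) operates (the qualifying period is 290 days, below the 335 days limit), but is itself disapplied by (k): (k) operates against (j): some sales are to a restaurant for resale. (l) would limit (k) — a current Standing Waiver is held — but (m) sets (l) aside: (m) operates against (l): a current Category 2 Waiver is held. (n) applies (a current Annual Exemption Letter is held), but is overridden by (o): (o) applies — the coverage ratio is 55%, under the 66% limit. (e) is therefore removed.
No exception is made out. Pablo falls within the general rule.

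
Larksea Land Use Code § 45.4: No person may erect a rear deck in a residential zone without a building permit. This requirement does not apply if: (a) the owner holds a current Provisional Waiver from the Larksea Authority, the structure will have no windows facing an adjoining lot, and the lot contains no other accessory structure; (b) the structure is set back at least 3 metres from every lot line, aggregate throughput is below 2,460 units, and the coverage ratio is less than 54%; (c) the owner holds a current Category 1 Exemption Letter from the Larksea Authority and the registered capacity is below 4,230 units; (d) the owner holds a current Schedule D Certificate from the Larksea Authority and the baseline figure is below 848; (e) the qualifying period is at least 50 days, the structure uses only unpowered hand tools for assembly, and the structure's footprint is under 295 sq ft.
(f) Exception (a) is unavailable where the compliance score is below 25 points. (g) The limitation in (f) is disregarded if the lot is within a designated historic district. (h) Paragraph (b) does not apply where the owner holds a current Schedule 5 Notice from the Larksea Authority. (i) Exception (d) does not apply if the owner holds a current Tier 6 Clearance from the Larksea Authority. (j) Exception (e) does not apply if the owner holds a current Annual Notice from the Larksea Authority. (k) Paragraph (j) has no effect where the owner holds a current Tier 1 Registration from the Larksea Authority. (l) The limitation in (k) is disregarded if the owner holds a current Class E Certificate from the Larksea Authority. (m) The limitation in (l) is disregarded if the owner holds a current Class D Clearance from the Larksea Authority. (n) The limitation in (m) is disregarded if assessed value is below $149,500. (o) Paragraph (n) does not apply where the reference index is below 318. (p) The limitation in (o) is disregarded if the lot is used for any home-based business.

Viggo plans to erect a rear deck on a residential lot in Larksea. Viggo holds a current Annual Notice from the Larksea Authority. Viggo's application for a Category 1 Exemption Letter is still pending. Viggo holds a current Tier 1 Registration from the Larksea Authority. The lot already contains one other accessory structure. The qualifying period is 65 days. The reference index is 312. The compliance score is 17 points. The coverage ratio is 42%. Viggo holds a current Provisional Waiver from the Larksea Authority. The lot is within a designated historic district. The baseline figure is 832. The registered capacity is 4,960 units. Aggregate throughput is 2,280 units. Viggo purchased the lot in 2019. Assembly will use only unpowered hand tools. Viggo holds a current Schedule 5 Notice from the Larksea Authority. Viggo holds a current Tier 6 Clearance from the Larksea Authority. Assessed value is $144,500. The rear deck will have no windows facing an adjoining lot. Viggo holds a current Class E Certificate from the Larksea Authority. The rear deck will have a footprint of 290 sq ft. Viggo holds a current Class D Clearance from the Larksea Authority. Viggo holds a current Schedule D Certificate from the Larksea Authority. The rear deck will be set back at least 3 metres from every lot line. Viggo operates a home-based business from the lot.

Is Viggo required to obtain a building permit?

Yes — Viggo must obtain a building permit.

Exception (a) does not apply: the lot already has another accessory structure.
Exception (b): the setback is at least 3 m on every side; aggregate throughput is 2,280 units, below the 2,460 units limit; the coverage ratio is 42%, less than the 54% limit — every condition holds. But applying paragraph (h): (h) is engaged — a current Schedule 5 Notice is held. Exception (b) does not apply.
Exception (c) fails — there is no Category 1 Exemption Letter in force.
Exception (d)'s conditions are all satisfied: a current Schedule D Certificate is held; the baseline figure is 832, below the 848 limit. But applying paragraph (i): (i) is engaged — a current Tier 6 Clearance is held. So (d) is unavailable.
Exception (e)'s conditions are all satisfied: the qualifying period is 65 days, meeting the 50 days threshold; assembly uses only hand tools; the structure's footprint is 290 sq ft, under the 295 sq ft limit. But applying paragraphs (j)–(p): (j) operates — a current Annual Notice is held. (k) applies (a current Tier 1 Registration is held), but is displaced by (l): (l) operates against (k): a current Class E Certificate is held. (m) would limit (l) — a current Class D Clearance is held — but (n) sets (m) aside: (n) applies — assessed value is $144,500, below the $149,500 limit. (o) is triggered (the reference index is 312, below the 318 limit), but yields to (p): (p) operates against (o): a home-based business operates on the lot. So (e) is unavailable.
None of the exceptions is available; § 45.4 applies in full.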